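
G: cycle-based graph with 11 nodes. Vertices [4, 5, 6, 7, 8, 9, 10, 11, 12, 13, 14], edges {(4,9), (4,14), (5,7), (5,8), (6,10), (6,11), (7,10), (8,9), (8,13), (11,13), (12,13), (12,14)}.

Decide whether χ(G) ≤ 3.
Yes, G is 3-colorable

A valid 3-coloring: color 1: [4, 8, 10, 11, 12]; color 2: [5, 6, 9, 13, 14]; color 3: [7].
(χ(G) = 3 ≤ 3.)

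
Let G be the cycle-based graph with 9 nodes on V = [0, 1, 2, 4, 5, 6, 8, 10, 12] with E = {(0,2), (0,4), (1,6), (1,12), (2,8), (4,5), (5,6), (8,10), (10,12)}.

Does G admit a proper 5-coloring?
A valid 5-coloring: color 1: [0, 6, 8, 12]; color 2: [1, 2, 5, 10]; color 3: [4].
(χ(G) = 3 ≤ 5.)

Yes, G is 5-colorable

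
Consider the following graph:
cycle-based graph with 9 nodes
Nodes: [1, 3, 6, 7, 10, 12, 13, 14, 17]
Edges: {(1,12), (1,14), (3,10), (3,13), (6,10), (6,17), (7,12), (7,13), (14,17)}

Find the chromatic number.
Clique number ω(G) = 2 (lower bound: χ ≥ ω).
Odd cycle [3, 13, 7, 12, 1, 14, 17, 6, 10] needs 3 colors (χ ≥ 3).
The coloring below uses 3 colors, so χ(G) = 3.
A valid 3-coloring: color 1: [1, 3, 6, 7]; color 2: [10, 12, 13, 14]; color 3: [17].

χ(G) = 3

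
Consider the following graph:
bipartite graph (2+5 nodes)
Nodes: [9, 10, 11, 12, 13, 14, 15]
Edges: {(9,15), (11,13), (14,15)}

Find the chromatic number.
Clique number ω(G) = 2 (lower bound: χ ≥ ω).
The graph is bipartite (no odd cycle), so 2 colors suffice: χ(G) = 2.
A valid 2-coloring: color 1: [10, 12, 13, 15]; color 2: [9, 11, 14].

χ(G) = 2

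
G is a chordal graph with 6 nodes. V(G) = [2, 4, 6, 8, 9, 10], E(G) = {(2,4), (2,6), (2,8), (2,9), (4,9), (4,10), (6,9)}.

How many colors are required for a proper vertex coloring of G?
Clique number ω(G) = 3 (lower bound: χ ≥ ω).
The clique on [2, 4, 9] has size 3, forcing χ ≥ 3, and the coloring below uses 3 colors, so χ(G) = 3.
A valid 3-coloring: color 1: [2, 10]; color 2: [4, 6, 8]; color 3: [9].

χ(G) = 3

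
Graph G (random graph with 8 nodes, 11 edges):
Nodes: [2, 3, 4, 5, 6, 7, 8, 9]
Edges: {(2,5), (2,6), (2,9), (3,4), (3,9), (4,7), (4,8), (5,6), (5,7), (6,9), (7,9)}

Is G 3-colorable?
A valid 3-coloring: color 1: [4, 5, 9]; color 2: [2, 3, 7, 8]; color 3: [6].
(χ(G) = 3 ≤ 3.)

Yes, G is 3-colorable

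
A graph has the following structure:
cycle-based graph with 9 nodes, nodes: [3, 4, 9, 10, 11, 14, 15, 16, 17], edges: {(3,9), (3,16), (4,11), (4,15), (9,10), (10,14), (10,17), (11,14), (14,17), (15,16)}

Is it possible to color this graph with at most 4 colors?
A valid 4-coloring: color 1: [3, 10, 11, 15]; color 2: [4, 9, 14, 16]; color 3: [17].
(χ(G) = 3 ≤ 4.)

Yes, G is 4-colorable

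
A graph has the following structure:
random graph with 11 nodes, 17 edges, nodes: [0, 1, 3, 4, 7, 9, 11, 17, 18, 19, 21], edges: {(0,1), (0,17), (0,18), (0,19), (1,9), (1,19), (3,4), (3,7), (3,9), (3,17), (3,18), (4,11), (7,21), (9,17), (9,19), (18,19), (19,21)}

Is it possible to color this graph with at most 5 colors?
A valid 5-coloring: color 1: [3, 11, 19]; color 2: [0, 4, 7, 9]; color 3: [1, 17, 18, 21].
(χ(G) = 3 ≤ 5.)

Yes, G is 5-colorable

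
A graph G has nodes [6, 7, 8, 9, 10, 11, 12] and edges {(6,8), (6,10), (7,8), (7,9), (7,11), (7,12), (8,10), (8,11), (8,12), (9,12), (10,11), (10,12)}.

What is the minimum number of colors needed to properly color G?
Clique number ω(G) = 3 (lower bound: χ ≥ ω).
The clique on [8, 10, 11] has size 3, forcing χ ≥ 3, and the coloring below uses 3 colors, so χ(G) = 3.
A valid 3-coloring: color 1: [8, 9]; color 2: [6, 11, 12]; color 3: [7, 10].

χ(G) = 3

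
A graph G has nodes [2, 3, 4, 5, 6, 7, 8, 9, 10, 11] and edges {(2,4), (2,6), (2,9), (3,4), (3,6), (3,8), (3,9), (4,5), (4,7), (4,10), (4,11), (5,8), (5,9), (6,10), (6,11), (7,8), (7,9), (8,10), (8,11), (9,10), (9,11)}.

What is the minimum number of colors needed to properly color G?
Clique number ω(G) = 2 (lower bound: χ ≥ ω).
The graph is bipartite (no odd cycle), so 2 colors suffice: χ(G) = 2.
A valid 2-coloring: color 1: [4, 6, 8, 9]; color 2: [2, 3, 5, 7, 10, 11].

χ(G) = 2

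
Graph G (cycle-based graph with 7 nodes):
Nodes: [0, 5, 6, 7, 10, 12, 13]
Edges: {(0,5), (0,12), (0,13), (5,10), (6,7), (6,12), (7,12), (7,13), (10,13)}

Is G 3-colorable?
A valid 3-coloring: color 1: [0, 7, 10]; color 2: [5, 12, 13]; color 3: [6].
(χ(G) = 3 ≤ 3.)

Yes, G is 3-colorable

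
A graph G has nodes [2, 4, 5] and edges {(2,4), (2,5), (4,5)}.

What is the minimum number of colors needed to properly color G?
Clique number ω(G) = 3 (lower bound: χ ≥ ω).
The clique on [2, 4, 5] has size 3, forcing χ ≥ 3, and the coloring below uses 3 colors, so χ(G) = 3.
A valid 3-coloring: color 1: [5]; color 2: [4]; color 3: [2].

χ(G) = 3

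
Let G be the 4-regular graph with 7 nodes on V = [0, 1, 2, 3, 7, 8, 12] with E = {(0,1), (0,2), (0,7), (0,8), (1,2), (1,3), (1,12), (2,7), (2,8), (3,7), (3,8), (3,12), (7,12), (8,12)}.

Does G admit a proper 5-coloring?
A valid 5-coloring: color 1: [2, 3]; color 2: [1, 7, 8]; color 3: [0, 12].
(χ(G) = 3 ≤ 5.)

Yes, G is 5-colorable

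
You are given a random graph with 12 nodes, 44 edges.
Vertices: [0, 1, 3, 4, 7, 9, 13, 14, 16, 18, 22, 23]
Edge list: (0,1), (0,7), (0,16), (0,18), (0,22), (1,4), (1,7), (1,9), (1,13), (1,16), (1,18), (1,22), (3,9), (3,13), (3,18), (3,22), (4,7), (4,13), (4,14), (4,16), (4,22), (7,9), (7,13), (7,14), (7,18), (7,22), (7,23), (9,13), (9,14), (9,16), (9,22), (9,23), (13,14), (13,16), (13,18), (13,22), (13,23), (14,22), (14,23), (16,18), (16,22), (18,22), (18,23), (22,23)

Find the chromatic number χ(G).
χ(G) = 6

Clique number ω(G) = 6 (lower bound: χ ≥ ω).
The clique on [7, 9, 13, 14, 22, 23] has size 6, forcing χ ≥ 6, and the coloring below uses 6 colors, so χ(G) = 6.
A valid 6-coloring: color 1: [22]; color 2: [0, 13]; color 3: [3, 7, 16]; color 4: [1, 23]; color 5: [4, 9, 18]; color 6: [14].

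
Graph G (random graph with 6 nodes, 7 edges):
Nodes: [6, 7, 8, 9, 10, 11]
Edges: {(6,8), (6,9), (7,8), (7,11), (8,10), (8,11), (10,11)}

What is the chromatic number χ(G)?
χ(G) = 3

Clique number ω(G) = 3 (lower bound: χ ≥ ω).
The clique on [8, 10, 11] has size 3, forcing χ ≥ 3, and the coloring below uses 3 colors, so χ(G) = 3.
A valid 3-coloring: color 1: [8, 9]; color 2: [6, 11]; color 3: [7, 10].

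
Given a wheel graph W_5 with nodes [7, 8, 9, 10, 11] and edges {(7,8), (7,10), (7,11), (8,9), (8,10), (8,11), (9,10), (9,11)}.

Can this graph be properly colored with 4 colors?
Yes, G is 4-colorable

A valid 4-coloring: color 1: [8]; color 2: [7, 9]; color 3: [10, 11].
(χ(G) = 3 ≤ 4.)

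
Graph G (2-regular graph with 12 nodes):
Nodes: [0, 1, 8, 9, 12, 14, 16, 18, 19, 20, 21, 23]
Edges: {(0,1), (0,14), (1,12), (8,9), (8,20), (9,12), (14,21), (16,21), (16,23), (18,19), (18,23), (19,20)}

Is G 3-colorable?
Yes, G is 3-colorable

A valid 3-coloring: color 1: [0, 8, 12, 19, 21, 23]; color 2: [1, 9, 14, 16, 18, 20].
(χ(G) = 2 ≤ 3.)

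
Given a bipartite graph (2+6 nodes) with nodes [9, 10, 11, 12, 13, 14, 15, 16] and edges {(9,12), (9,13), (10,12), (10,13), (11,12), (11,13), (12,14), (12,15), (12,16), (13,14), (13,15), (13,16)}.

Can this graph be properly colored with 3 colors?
A valid 3-coloring: color 1: [12, 13]; color 2: [9, 10, 11, 14, 15, 16].
(χ(G) = 2 ≤ 3.)

Yes, G is 3-colorable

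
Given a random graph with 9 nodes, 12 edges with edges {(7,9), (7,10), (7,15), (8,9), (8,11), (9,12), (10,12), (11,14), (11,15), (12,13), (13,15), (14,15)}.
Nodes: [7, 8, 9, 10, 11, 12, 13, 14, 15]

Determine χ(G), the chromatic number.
χ(G) = 3

Clique number ω(G) = 3 (lower bound: χ ≥ ω).
The clique on [11, 14, 15] has size 3, forcing χ ≥ 3, and the coloring below uses 3 colors, so χ(G) = 3.
A valid 3-coloring: color 1: [9, 10, 15]; color 2: [7, 11, 12]; color 3: [8, 13, 14].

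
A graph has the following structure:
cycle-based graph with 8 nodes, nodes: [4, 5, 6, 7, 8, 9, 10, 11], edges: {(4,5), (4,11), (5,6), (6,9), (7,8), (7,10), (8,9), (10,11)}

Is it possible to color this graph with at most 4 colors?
A valid 4-coloring: color 1: [4, 6, 8, 10]; color 2: [5, 7, 9, 11].
(χ(G) = 2 ≤ 4.)

Yes, G is 4-colorable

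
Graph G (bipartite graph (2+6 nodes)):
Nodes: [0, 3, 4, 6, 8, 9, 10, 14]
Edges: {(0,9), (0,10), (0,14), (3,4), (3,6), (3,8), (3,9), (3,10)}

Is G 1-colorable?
No, G is not 1-colorable

Edge (0,9) forces its endpoints to differ, so 1 color is not enough.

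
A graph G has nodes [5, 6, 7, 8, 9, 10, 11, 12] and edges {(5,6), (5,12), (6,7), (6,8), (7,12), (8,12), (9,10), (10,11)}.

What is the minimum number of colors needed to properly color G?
Clique number ω(G) = 2 (lower bound: χ ≥ ω).
The graph is bipartite (no odd cycle), so 2 colors suffice: χ(G) = 2.
A valid 2-coloring: color 1: [6, 10, 12]; color 2: [5, 7, 8, 9, 11].

χ(G) = 2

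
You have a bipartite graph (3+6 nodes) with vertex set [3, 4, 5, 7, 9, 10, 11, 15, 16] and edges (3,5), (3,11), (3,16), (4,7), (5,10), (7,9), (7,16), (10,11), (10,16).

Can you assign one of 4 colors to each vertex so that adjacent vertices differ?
Yes, G is 4-colorable

A valid 4-coloring: color 1: [3, 7, 10, 15]; color 2: [4, 5, 9, 11, 16].
(χ(G) = 2 ≤ 4.)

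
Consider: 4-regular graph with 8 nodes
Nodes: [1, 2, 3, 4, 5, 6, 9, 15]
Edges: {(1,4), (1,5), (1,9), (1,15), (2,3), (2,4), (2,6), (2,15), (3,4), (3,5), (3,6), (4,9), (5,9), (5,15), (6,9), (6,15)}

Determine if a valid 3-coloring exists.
Yes, G is 3-colorable

A valid 3-coloring: color 1: [3, 9, 15]; color 2: [4, 5, 6]; color 3: [1, 2].
(χ(G) = 3 ≤ 3.)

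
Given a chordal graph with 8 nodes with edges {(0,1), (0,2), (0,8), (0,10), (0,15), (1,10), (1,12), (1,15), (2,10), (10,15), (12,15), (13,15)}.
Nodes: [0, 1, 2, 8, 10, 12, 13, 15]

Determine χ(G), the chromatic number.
χ(G) = 4

Clique number ω(G) = 4 (lower bound: χ ≥ ω).
The clique on [0, 1, 10, 15] has size 4, forcing χ ≥ 4, and the coloring below uses 4 colors, so χ(G) = 4.
A valid 4-coloring: color 1: [0, 12, 13]; color 2: [2, 8, 15]; color 3: [10]; color 4: [1].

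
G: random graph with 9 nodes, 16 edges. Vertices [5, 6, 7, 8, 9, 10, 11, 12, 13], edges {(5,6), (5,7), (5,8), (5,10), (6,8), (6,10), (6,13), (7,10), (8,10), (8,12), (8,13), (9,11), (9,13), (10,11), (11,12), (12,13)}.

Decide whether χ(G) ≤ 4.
Yes, G is 4-colorable

A valid 4-coloring: color 1: [10, 13]; color 2: [7, 8, 11]; color 3: [5, 9, 12]; color 4: [6].
(χ(G) = 4 ≤ 4.)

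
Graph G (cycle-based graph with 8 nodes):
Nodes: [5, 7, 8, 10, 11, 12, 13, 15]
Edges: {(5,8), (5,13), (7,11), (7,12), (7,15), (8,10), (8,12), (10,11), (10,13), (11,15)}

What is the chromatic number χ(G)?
Clique number ω(G) = 3 (lower bound: χ ≥ ω).
The clique on [7, 11, 15] has size 3, forcing χ ≥ 3, and the coloring below uses 3 colors, so χ(G) = 3.
A valid 3-coloring: color 1: [8, 11, 13]; color 2: [5, 7, 10]; color 3: [12, 15].

χ(G) = 3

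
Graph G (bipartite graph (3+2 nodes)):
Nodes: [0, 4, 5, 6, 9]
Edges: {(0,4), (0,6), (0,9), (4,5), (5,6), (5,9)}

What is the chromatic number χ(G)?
χ(G) = 2

Clique number ω(G) = 2 (lower bound: χ ≥ ω).
The graph is bipartite (no odd cycle), so 2 colors suffice: χ(G) = 2.
A valid 2-coloring: color 1: [0, 5]; color 2: [4, 6, 9].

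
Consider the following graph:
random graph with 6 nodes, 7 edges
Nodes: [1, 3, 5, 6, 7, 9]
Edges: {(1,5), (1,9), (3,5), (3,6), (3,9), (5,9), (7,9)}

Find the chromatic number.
χ(G) = 3

Clique number ω(G) = 3 (lower bound: χ ≥ ω).
The clique on [1, 5, 9] has size 3, forcing χ ≥ 3, and the coloring below uses 3 colors, so χ(G) = 3.
A valid 3-coloring: color 1: [6, 9]; color 2: [1, 3, 7]; color 3: [5].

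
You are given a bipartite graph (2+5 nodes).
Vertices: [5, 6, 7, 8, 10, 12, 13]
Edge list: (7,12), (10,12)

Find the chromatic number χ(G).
χ(G) = 2

Clique number ω(G) = 2 (lower bound: χ ≥ ω).
The graph is bipartite (no odd cycle), so 2 colors suffice: χ(G) = 2.
A valid 2-coloring: color 1: [5, 6, 8, 12, 13]; color 2: [7, 10].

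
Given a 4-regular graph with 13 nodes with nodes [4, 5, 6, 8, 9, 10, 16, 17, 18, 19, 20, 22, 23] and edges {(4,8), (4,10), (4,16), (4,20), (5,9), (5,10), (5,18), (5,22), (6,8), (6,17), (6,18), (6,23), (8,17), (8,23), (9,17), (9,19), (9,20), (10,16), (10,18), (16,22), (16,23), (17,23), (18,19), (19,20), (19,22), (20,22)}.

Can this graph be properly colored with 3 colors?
No, G is not 3-colorable

The clique on vertices [6, 8, 17, 23] has size 4 > 3, so it alone needs 4 colors.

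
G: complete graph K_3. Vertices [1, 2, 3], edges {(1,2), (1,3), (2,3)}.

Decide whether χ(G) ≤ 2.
No, G is not 2-colorable

The clique on vertices [1, 2, 3] has size 3 > 2, so it alone needs 3 colors.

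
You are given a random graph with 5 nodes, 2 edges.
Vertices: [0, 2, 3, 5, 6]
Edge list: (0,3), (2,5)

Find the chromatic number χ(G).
χ(G) = 2

Clique number ω(G) = 2 (lower bound: χ ≥ ω).
The graph is bipartite (no odd cycle), so 2 colors suffice: χ(G) = 2.
A valid 2-coloring: color 1: [0, 5, 6]; color 2: [2, 3].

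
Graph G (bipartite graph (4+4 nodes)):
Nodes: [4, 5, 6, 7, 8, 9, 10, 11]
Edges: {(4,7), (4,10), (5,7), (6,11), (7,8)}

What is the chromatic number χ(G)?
Clique number ω(G) = 2 (lower bound: χ ≥ ω).
The graph is bipartite (no odd cycle), so 2 colors suffice: χ(G) = 2.
A valid 2-coloring: color 1: [7, 9, 10, 11]; color 2: [4, 5, 6, 8].

χ(G) = 2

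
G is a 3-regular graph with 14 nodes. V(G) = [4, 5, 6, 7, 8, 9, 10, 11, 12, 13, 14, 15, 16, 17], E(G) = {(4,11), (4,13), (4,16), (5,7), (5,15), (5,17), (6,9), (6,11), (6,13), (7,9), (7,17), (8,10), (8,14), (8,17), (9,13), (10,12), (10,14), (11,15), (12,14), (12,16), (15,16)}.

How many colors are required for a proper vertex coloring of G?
χ(G) = 3

Clique number ω(G) = 3 (lower bound: χ ≥ ω).
The clique on [5, 7, 17] has size 3, forcing χ ≥ 3, and the coloring below uses 3 colors, so χ(G) = 3.
A valid 3-coloring: color 1: [4, 5, 8, 9, 12]; color 2: [11, 13, 14, 16, 17]; color 3: [6, 7, 10, 15].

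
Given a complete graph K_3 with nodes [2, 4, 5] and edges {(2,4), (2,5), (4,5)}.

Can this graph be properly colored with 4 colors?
Yes, G is 4-colorable

A valid 4-coloring: color 1: [4]; color 2: [2]; color 3: [5].
(χ(G) = 3 ≤ 4.)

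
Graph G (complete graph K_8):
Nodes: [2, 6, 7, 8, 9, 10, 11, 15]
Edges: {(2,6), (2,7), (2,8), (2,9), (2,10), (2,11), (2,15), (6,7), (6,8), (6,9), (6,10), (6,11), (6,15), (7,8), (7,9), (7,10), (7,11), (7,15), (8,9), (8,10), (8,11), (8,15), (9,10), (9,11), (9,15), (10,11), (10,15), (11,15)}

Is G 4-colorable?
No, G is not 4-colorable

The clique on vertices [2, 6, 7, 8, 9, 10, 11, 15] has size 8 > 4, so it alone needs 8 colors.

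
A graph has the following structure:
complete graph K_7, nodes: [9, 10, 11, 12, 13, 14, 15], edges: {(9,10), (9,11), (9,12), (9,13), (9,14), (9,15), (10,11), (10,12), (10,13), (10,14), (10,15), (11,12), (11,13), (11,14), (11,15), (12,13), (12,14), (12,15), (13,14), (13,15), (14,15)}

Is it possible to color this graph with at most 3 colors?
No, G is not 3-colorable

The clique on vertices [9, 10, 11, 12, 13, 14, 15] has size 7 > 3, so it alone needs 7 colors.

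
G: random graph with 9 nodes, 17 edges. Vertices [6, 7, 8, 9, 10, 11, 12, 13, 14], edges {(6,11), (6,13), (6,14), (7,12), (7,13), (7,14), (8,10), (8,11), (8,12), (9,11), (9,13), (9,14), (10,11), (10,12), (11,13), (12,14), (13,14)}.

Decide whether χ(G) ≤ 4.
Yes, G is 4-colorable

A valid 4-coloring: color 1: [11, 14]; color 2: [12, 13]; color 3: [6, 7, 9, 10]; color 4: [8].
(χ(G) = 4 ≤ 4.)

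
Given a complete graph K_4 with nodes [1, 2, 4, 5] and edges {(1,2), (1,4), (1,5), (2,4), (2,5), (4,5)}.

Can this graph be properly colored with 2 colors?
No, G is not 2-colorable

The clique on vertices [1, 2, 4, 5] has size 4 > 2, so it alone needs 4 colors.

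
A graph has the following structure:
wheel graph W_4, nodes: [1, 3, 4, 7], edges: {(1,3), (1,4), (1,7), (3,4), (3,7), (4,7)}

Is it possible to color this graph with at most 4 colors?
A valid 4-coloring: color 1: [3]; color 2: [4]; color 3: [7]; color 4: [1].
(χ(G) = 4 ≤ 4.)

Yes, G is 4-colorable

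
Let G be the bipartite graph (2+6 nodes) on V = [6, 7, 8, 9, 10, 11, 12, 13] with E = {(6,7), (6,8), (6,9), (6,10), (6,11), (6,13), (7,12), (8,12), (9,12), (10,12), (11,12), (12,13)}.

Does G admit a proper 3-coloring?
Yes, G is 3-colorable

A valid 3-coloring: color 1: [6, 12]; color 2: [7, 8, 9, 10, 11, 13].
(χ(G) = 2 ≤ 3.)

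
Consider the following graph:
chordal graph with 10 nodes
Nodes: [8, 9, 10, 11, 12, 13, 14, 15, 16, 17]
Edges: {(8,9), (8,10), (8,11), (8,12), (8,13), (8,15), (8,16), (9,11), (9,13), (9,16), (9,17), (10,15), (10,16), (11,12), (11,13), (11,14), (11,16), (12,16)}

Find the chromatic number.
χ(G) = 4

Clique number ω(G) = 4 (lower bound: χ ≥ ω).
The clique on [8, 9, 11, 16] has size 4, forcing χ ≥ 4, and the coloring below uses 4 colors, so χ(G) = 4.
A valid 4-coloring: color 1: [8, 14, 17]; color 2: [10, 11]; color 3: [9, 12, 15]; color 4: [13, 16].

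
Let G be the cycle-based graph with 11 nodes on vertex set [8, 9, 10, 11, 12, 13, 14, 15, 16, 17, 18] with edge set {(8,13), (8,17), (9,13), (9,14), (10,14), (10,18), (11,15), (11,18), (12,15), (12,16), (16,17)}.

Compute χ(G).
Clique number ω(G) = 2 (lower bound: χ ≥ ω).
Odd cycle [11, 18, 10, 14, 9, 13, 8, 17, 16, 12, 15] needs 3 colors (χ ≥ 3).
The coloring below uses 3 colors, so χ(G) = 3.
A valid 3-coloring: color 1: [8, 9, 10, 11, 12]; color 2: [13, 14, 15, 17, 18]; color 3: [16].

χ(G) = 3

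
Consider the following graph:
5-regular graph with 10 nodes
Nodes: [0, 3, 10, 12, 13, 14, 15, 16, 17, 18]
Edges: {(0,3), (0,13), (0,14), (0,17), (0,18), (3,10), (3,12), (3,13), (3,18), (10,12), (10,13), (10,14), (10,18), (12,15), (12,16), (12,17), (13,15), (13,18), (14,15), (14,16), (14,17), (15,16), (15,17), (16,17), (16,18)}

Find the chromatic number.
χ(G) = 4

Clique number ω(G) = 4 (lower bound: χ ≥ ω).
The clique on [0, 3, 13, 18] has size 4, forcing χ ≥ 4, and the coloring below uses 4 colors, so χ(G) = 4.
A valid 4-coloring: color 1: [0, 10, 16]; color 2: [13, 17]; color 3: [12, 14, 18]; color 4: [3, 15].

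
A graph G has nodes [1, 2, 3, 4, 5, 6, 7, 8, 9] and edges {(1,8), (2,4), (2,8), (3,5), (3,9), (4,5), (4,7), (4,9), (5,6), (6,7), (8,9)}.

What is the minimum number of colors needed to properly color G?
χ(G) = 2

Clique number ω(G) = 2 (lower bound: χ ≥ ω).
The graph is bipartite (no odd cycle), so 2 colors suffice: χ(G) = 2.
A valid 2-coloring: color 1: [3, 4, 6, 8]; color 2: [1, 2, 5, 7, 9].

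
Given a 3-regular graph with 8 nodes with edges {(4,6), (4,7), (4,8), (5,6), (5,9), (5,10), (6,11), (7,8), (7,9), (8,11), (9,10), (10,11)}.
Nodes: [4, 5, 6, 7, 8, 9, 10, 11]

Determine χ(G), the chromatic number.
Clique number ω(G) = 3 (lower bound: χ ≥ ω).
The clique on [4, 7, 8] has size 3, forcing χ ≥ 3, and the coloring below uses 3 colors, so χ(G) = 3.
A valid 3-coloring: color 1: [4, 9, 11]; color 2: [6, 7, 10]; color 3: [5, 8].

χ(G) = 3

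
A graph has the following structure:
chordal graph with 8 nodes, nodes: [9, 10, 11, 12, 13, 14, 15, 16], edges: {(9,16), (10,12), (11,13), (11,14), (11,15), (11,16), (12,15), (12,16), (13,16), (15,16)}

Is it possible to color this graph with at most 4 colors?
A valid 4-coloring: color 1: [10, 14, 16]; color 2: [9, 11, 12]; color 3: [13, 15].
(χ(G) = 3 ≤ 4.)

Yes, G is 4-colorable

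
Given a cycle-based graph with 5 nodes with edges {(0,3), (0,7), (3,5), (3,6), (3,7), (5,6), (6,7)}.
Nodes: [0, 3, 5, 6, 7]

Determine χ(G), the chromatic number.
χ(G) = 3

Clique number ω(G) = 3 (lower bound: χ ≥ ω).
The clique on [0, 3, 7] has size 3, forcing χ ≥ 3, and the coloring below uses 3 colors, so χ(G) = 3.
A valid 3-coloring: color 1: [3]; color 2: [5, 7]; color 3: [0, 6].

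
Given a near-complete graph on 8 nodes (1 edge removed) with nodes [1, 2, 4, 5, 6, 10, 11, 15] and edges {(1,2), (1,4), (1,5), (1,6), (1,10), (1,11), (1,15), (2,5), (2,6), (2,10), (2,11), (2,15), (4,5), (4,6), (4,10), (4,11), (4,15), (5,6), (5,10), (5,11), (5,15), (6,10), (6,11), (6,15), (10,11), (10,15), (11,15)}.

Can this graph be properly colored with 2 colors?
No, G is not 2-colorable

The clique on vertices [1, 2, 5, 6, 10, 11, 15] has size 7 > 2, so it alone needs 7 colors.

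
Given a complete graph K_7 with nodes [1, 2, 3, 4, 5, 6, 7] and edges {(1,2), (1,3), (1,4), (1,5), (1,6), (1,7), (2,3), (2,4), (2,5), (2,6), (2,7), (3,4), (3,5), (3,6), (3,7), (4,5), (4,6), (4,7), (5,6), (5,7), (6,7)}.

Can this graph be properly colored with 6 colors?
No, G is not 6-colorable

The clique on vertices [1, 2, 3, 4, 5, 6, 7] has size 7 > 6, so it alone needs 7 colors.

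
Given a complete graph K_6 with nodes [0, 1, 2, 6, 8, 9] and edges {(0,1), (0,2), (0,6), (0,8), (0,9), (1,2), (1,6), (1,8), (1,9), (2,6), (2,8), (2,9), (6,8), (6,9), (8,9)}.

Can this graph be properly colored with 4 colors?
The clique on vertices [0, 1, 2, 6, 8, 9] has size 6 > 4, so it alone needs 6 colors.

No, G is not 4-colorable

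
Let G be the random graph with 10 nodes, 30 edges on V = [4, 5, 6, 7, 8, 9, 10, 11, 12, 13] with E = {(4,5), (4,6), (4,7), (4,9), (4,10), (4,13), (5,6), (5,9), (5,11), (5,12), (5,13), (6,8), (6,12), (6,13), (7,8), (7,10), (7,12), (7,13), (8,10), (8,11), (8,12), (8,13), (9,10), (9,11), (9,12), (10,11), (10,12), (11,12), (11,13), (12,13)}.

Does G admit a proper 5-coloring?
Yes, G is 5-colorable

A valid 5-coloring: color 1: [4, 12]; color 2: [10, 13]; color 3: [5, 8]; color 4: [6, 7, 11]; color 5: [9].
(χ(G) = 5 ≤ 5.)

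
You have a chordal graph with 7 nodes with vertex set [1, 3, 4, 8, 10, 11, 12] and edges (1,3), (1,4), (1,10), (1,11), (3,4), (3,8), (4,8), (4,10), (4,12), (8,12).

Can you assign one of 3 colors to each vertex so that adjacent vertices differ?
A valid 3-coloring: color 1: [4, 11]; color 2: [1, 8]; color 3: [3, 10, 12].
(χ(G) = 3 ≤ 3.)

Yes, G is 3-colorable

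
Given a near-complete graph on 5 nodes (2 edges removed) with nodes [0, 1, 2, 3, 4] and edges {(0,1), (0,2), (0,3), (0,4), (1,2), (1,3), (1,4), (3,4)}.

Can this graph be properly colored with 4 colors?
Yes, G is 4-colorable

A valid 4-coloring: color 1: [1]; color 2: [0]; color 3: [2, 4]; color 4: [3].
(χ(G) = 4 ≤ 4.)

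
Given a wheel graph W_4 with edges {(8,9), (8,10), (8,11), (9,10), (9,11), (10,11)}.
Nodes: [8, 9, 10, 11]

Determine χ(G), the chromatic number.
Clique number ω(G) = 4 (lower bound: χ ≥ ω).
The clique on [8, 9, 10, 11] has size 4, forcing χ ≥ 4, and the coloring below uses 4 colors, so χ(G) = 4.
A valid 4-coloring: color 1: [8]; color 2: [9]; color 3: [11]; color 4: [10].

χ(G) = 4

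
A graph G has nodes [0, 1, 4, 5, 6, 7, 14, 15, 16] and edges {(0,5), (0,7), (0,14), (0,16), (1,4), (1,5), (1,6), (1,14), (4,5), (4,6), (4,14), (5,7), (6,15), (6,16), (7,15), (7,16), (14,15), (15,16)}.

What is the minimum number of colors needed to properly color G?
χ(G) = 4

Clique number ω(G) = 3 (lower bound: χ ≥ ω).
Suppose a proper 3-coloring c exists. The clique [0, 5, 7] takes 3 distinct colors; by symmetry let c(0) = 1, c(5) = 2, c(7) = 3.
- Vertex 16: neighbors [0, 7] already have colors [1, 3] ⇒ c(16) = 2.
- Vertex 15: neighbors [16, 7] already have colors [2, 3] ⇒ c(15) = 1.
- Vertex 6: neighbors [15, 16] already have colors [1, 2] ⇒ c(6) = 3.
- Vertex 1: neighbors [5, 6] already have colors [2, 3] ⇒ c(1) = 1.
- Vertex 4: neighbors [1, 5, 6] already have colors [1, 2, 3] — all 3 colors blocked. Contradiction.
The forced assignments end in a contradiction, so G has no proper 3-coloring (χ ≥ 4).
The coloring below uses 4 colors, so χ(G) = 4.
A valid 4-coloring: color 1: [6, 7, 14]; color 2: [0, 1, 15]; color 3: [5, 16]; color 4: [4].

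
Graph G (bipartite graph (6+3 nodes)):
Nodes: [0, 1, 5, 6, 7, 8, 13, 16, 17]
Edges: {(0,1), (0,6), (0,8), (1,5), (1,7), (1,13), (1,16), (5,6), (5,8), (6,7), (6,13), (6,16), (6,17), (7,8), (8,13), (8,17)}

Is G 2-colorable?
Yes, G is 2-colorable

A valid 2-coloring: color 1: [1, 6, 8]; color 2: [0, 5, 7, 13, 16, 17].
(χ(G) = 2 ≤ 2.)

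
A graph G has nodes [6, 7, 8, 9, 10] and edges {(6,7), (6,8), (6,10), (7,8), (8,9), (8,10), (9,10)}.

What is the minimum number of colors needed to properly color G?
χ(G) = 3

Clique number ω(G) = 3 (lower bound: χ ≥ ω).
The clique on [8, 9, 10] has size 3, forcing χ ≥ 3, and the coloring below uses 3 colors, so χ(G) = 3.
A valid 3-coloring: color 1: [8]; color 2: [6, 9]; color 3: [7, 10].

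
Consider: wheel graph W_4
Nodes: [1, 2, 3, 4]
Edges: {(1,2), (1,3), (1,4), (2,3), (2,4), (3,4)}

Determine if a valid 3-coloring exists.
The clique on vertices [1, 2, 3, 4] has size 4 > 3, so it alone needs 4 colors.

No, G is not 3-colorable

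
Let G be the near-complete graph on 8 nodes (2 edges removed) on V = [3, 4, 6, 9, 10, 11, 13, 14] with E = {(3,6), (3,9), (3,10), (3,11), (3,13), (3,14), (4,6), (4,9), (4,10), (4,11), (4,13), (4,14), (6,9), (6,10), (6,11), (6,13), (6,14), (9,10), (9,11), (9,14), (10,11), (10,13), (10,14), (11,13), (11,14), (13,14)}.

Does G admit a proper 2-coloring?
No, G is not 2-colorable

The clique on vertices [3, 6, 9, 10, 11, 14] has size 6 > 2, so it alone needs 6 colors.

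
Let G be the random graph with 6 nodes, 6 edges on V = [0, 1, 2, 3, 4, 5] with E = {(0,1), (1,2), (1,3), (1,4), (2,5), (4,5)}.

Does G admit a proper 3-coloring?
Yes, G is 3-colorable

A valid 3-coloring: color 1: [1, 5]; color 2: [0, 2, 3, 4].
(χ(G) = 2 ≤ 3.)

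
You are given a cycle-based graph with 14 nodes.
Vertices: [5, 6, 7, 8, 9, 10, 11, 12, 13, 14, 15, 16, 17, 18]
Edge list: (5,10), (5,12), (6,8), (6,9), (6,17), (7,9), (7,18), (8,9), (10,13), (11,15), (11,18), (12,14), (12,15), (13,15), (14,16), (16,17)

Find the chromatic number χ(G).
χ(G) = 3

Clique number ω(G) = 3 (lower bound: χ ≥ ω).
The clique on [6, 8, 9] has size 3, forcing χ ≥ 3, and the coloring below uses 3 colors, so χ(G) = 3.
A valid 3-coloring: color 1: [6, 7, 10, 11, 12, 16]; color 2: [5, 9, 14, 15, 17, 18]; color 3: [8, 13].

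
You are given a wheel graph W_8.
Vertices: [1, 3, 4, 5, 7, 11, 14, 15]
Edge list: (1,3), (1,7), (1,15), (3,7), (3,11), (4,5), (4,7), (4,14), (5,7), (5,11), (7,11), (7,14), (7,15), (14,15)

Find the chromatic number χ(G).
χ(G) = 4

Clique number ω(G) = 3 (lower bound: χ ≥ ω).
Odd cycle [15, 14, 4, 5, 11, 3, 1] needs 3 colors (χ ≥ 3).
Vertex 7 is adjacent to every vertex of [1, 3, 4, 5, 11, 14, 15], which already need 3 colors among themselves, so 7 needs a new color (χ ≥ 4).
The coloring below uses 4 colors, so χ(G) = 4.
A valid 4-coloring: color 1: [7]; color 2: [3, 4, 15]; color 3: [1, 5, 14]; color 4: [11].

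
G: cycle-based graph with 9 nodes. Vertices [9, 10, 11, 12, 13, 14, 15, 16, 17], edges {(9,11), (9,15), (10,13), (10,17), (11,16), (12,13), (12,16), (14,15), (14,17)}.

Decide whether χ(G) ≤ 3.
Yes, G is 3-colorable

A valid 3-coloring: color 1: [11, 12, 15, 17]; color 2: [9, 13, 14, 16]; color 3: [10].
(χ(G) = 3 ≤ 3.)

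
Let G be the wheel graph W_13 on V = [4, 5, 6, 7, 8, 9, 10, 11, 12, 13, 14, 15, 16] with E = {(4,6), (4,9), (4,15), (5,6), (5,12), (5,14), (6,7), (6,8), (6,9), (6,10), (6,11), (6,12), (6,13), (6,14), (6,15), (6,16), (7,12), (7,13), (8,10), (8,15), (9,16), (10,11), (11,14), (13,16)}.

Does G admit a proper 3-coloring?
Yes, G is 3-colorable

A valid 3-coloring: color 1: [6]; color 2: [9, 10, 12, 13, 14, 15]; color 3: [4, 5, 7, 8, 11, 16].
(χ(G) = 3 ≤ 3.)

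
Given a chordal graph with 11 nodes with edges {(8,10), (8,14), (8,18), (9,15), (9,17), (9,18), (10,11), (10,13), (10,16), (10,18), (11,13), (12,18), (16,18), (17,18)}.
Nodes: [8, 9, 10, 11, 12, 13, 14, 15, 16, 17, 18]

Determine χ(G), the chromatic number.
χ(G) = 3

Clique number ω(G) = 3 (lower bound: χ ≥ ω).
The clique on [10, 11, 13] has size 3, forcing χ ≥ 3, and the coloring below uses 3 colors, so χ(G) = 3.
A valid 3-coloring: color 1: [13, 14, 15, 18]; color 2: [9, 10, 12]; color 3: [8, 11, 16, 17].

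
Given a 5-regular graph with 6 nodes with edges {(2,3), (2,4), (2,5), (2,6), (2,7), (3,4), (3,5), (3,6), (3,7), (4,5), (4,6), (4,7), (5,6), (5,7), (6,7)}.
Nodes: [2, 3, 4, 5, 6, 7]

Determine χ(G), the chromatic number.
χ(G) = 6

Clique number ω(G) = 6 (lower bound: χ ≥ ω).
The clique on [2, 3, 4, 5, 6, 7] has size 6, forcing χ ≥ 6, and the coloring below uses 6 colors, so χ(G) = 6.
A valid 6-coloring: color 1: [7]; color 2: [6]; color 3: [2]; color 4: [5]; color 5: [3]; color 6: [4].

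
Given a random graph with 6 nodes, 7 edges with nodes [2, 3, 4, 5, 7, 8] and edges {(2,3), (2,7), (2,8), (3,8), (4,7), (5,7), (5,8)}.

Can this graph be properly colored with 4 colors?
A valid 4-coloring: color 1: [7, 8]; color 2: [2, 4, 5]; color 3: [3].
(χ(G) = 3 ≤ 4.)

Yes, G is 4-colorable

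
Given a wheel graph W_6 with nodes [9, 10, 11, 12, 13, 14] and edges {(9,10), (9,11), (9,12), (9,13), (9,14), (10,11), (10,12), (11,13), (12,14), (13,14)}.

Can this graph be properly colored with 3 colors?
Odd cycle [14, 12, 10, 11, 13] needs 3 colors (χ ≥ 3).
Vertex 9 is adjacent to every vertex of [10, 11, 12, 13, 14], which already need 3 colors among themselves, so 9 needs a new color (χ ≥ 4).
Hence χ(G) ≥ 4 > 3, so no proper 3-coloring exists.

No, G is not 3-colorable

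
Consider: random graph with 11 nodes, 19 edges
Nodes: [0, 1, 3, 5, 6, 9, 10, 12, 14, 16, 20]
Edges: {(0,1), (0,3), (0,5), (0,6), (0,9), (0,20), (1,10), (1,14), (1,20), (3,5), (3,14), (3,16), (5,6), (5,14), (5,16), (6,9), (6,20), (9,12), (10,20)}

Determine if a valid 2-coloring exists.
No, G is not 2-colorable

The clique on vertices [0, 1, 20] has size 3 > 2, so it alone needs 3 colors.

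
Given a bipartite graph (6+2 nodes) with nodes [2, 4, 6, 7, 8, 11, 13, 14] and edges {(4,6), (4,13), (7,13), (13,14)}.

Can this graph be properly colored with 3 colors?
A valid 3-coloring: color 1: [2, 6, 8, 11, 13]; color 2: [4, 7, 14].
(χ(G) = 2 ≤ 3.)

Yes, G is 3-colorable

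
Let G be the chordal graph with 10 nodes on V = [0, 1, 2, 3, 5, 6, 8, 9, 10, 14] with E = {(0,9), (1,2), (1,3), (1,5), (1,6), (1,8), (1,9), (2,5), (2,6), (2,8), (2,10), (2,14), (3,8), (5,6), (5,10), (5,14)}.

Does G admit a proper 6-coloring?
A valid 6-coloring: color 1: [2, 3, 9]; color 2: [0, 1, 10, 14]; color 3: [5, 8]; color 4: [6].
(χ(G) = 4 ≤ 6.)

Yes, G is 6-colorable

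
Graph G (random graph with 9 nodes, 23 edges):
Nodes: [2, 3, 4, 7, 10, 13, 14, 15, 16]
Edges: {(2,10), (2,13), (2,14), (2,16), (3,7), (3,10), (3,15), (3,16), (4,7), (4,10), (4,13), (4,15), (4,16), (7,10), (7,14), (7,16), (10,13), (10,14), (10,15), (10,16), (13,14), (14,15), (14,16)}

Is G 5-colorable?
Yes, G is 5-colorable

A valid 5-coloring: color 1: [10]; color 2: [3, 4, 14]; color 3: [13, 15, 16]; color 4: [2, 7].
(χ(G) = 4 ≤ 5.)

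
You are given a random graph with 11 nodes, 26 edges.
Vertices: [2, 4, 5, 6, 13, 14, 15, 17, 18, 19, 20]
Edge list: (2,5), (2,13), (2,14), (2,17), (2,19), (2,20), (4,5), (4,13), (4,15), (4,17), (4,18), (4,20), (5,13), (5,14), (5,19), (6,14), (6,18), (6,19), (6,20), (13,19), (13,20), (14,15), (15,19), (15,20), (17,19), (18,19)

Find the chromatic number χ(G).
χ(G) = 4

Clique number ω(G) = 4 (lower bound: χ ≥ ω).
The clique on [2, 5, 13, 19] has size 4, forcing χ ≥ 4, and the coloring below uses 4 colors, so χ(G) = 4.
A valid 4-coloring: color 1: [4, 14, 19]; color 2: [2, 6, 15]; color 3: [5, 17, 18, 20]; color 4: [13].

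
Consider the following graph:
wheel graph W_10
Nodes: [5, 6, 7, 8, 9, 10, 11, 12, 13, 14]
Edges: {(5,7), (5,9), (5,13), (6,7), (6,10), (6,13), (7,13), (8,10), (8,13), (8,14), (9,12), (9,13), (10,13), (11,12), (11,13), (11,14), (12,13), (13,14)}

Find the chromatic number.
Clique number ω(G) = 3 (lower bound: χ ≥ ω).
Odd cycle [5, 7, 6, 10, 8, 14, 11, 12, 9] needs 3 colors (χ ≥ 3).
Vertex 13 is adjacent to every vertex of [5, 6, 7, 8, 9, 10, 11, 12, 14], which already need 3 colors among themselves, so 13 needs a new color (χ ≥ 4).
The coloring below uses 4 colors, so χ(G) = 4.
A valid 4-coloring: color 1: [13]; color 2: [5, 6, 8, 12]; color 3: [7, 9, 10, 14]; color 4: [11].

χ(G) = 4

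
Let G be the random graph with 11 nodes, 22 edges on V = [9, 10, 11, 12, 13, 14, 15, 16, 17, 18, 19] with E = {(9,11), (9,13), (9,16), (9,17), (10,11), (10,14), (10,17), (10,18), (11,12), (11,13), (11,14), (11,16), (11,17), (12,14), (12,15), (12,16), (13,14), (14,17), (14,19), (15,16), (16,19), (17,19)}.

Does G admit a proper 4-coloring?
A valid 4-coloring: color 1: [11, 15, 18, 19]; color 2: [9, 14]; color 3: [13, 16, 17]; color 4: [10, 12].
(χ(G) = 4 ≤ 4.)

Yes, G is 4-colorable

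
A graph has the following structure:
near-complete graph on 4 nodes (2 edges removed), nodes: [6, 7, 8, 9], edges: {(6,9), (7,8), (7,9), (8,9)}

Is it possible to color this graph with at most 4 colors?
Yes, G is 4-colorable

A valid 4-coloring: color 1: [9]; color 2: [6, 7]; color 3: [8].
(χ(G) = 3 ≤ 4.)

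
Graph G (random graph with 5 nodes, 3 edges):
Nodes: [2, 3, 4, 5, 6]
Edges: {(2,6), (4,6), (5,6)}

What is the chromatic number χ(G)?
Clique number ω(G) = 2 (lower bound: χ ≥ ω).
The graph is bipartite (no odd cycle), so 2 colors suffice: χ(G) = 2.
A valid 2-coloring: color 1: [3, 6]; color 2: [2, 4, 5].

χ(G) = 2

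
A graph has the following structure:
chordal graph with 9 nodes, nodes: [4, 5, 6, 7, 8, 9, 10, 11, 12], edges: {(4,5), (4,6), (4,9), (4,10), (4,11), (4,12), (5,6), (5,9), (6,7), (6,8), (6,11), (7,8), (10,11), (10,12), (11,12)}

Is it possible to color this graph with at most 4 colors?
Yes, G is 4-colorable

A valid 4-coloring: color 1: [4, 7]; color 2: [6, 9, 12]; color 3: [5, 8, 11]; color 4: [10].
(χ(G) = 4 ≤ 4.)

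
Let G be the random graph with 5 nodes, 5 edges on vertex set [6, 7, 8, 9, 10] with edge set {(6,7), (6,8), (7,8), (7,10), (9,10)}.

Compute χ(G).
χ(G) = 3

Clique number ω(G) = 3 (lower bound: χ ≥ ω).
The clique on [6, 7, 8] has size 3, forcing χ ≥ 3, and the coloring below uses 3 colors, so χ(G) = 3.
A valid 3-coloring: color 1: [7, 9]; color 2: [8, 10]; color 3: [6].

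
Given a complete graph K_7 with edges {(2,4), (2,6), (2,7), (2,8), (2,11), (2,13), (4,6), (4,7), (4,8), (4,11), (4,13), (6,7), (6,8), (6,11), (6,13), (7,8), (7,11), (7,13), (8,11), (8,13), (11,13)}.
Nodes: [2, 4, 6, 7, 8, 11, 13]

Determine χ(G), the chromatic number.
Clique number ω(G) = 7 (lower bound: χ ≥ ω).
The clique on [2, 4, 6, 7, 8, 11, 13] has size 7, forcing χ ≥ 7, and the coloring below uses 7 colors, so χ(G) = 7.
A valid 7-coloring: color 1: [6]; color 2: [11]; color 3: [13]; color 4: [4]; color 5: [2]; color 6: [7]; color 7: [8].

χ(G) = 7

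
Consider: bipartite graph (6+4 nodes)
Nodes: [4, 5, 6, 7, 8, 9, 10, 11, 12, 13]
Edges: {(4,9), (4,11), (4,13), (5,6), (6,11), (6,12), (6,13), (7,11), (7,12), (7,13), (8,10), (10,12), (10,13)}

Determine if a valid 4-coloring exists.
A valid 4-coloring: color 1: [5, 8, 9, 11, 12, 13]; color 2: [4, 6, 7, 10].
(χ(G) = 2 ≤ 4.)

Yes, G is 4-colorable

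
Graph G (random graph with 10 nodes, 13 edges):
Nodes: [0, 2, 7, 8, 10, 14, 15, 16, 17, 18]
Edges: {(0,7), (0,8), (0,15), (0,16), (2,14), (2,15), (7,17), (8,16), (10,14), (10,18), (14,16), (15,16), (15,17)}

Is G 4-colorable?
Yes, G is 4-colorable

A valid 4-coloring: color 1: [0, 14, 17, 18]; color 2: [2, 7, 10, 16]; color 3: [8, 15].
(χ(G) = 3 ≤ 4.)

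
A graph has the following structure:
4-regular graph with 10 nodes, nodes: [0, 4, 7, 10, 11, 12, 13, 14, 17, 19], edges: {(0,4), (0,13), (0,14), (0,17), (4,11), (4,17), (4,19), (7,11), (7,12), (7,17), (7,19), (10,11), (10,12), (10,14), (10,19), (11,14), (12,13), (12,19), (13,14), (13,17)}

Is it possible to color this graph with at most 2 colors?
No, G is not 2-colorable

The clique on vertices [0, 4, 17] has size 3 > 2, so it alone needs 3 colors.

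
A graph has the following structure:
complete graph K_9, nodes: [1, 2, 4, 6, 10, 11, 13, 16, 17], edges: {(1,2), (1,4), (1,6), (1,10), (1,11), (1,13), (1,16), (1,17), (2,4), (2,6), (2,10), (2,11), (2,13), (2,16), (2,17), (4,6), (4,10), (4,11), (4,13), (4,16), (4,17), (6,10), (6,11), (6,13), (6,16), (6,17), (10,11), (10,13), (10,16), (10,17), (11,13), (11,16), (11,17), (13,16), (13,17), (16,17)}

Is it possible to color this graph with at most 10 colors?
A valid 10-coloring: color 1: [6]; color 2: [1]; color 3: [13]; color 4: [16]; color 5: [4]; color 6: [11]; color 7: [2]; color 8: [17]; color 9: [10].
(χ(G) = 9 ≤ 10.)

Yes, G is 10-colorable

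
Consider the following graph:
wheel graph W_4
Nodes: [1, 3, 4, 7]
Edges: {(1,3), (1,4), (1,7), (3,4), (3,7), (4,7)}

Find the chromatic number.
Clique number ω(G) = 4 (lower bound: χ ≥ ω).
The clique on [1, 3, 4, 7] has size 4, forcing χ ≥ 4, and the coloring below uses 4 colors, so χ(G) = 4.
A valid 4-coloring: color 1: [4]; color 2: [3]; color 3: [7]; color 4: [1].

χ(G) = 4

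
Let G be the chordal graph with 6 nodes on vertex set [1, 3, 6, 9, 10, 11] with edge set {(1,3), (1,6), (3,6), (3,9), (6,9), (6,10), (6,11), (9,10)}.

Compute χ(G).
Clique number ω(G) = 3 (lower bound: χ ≥ ω).
The clique on [6, 9, 10] has size 3, forcing χ ≥ 3, and the coloring below uses 3 colors, so χ(G) = 3.
A valid 3-coloring: color 1: [6]; color 2: [3, 10, 11]; color 3: [1, 9].

χ(G) = 3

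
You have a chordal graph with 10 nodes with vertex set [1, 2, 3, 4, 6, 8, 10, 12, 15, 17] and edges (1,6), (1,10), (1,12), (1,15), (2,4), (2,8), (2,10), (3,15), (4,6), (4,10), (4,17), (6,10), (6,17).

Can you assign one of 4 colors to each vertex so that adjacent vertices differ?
Yes, G is 4-colorable

A valid 4-coloring: color 1: [2, 6, 12, 15]; color 2: [1, 3, 4, 8]; color 3: [10, 17].
(χ(G) = 3 ≤ 4.)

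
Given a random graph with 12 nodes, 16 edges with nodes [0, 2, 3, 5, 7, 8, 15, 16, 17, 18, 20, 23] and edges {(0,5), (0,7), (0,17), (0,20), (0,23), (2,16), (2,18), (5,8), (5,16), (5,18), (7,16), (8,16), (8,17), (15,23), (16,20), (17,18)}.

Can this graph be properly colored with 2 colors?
The clique on vertices [5, 8, 16] has size 3 > 2, so it alone needs 3 colors.

No, G is not 2-colorable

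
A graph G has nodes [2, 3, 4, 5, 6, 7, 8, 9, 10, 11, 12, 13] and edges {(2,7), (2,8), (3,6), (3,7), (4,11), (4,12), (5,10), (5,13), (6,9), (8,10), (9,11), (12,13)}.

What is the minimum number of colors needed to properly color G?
χ(G) = 2

Clique number ω(G) = 2 (lower bound: χ ≥ ω).
The graph is bipartite (no odd cycle), so 2 colors suffice: χ(G) = 2.
A valid 2-coloring: color 1: [5, 6, 7, 8, 11, 12]; color 2: [2, 3, 4, 9, 10, 13].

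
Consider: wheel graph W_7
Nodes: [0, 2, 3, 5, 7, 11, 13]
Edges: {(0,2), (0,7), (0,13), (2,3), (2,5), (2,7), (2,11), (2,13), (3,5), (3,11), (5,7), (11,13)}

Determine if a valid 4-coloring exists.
Yes, G is 4-colorable

A valid 4-coloring: color 1: [2]; color 2: [3, 7, 13]; color 3: [0, 5, 11].
(χ(G) = 3 ≤ 4.)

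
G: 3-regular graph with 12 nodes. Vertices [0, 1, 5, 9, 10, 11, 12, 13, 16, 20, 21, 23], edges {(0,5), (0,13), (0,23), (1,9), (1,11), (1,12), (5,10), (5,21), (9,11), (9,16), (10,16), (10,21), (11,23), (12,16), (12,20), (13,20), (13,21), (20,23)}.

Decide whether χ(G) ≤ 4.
A valid 4-coloring: color 1: [5, 9, 12, 13, 23]; color 2: [0, 1, 10, 20]; color 3: [11, 16, 21].
(χ(G) = 3 ≤ 4.)

Yes, G is 4-colorable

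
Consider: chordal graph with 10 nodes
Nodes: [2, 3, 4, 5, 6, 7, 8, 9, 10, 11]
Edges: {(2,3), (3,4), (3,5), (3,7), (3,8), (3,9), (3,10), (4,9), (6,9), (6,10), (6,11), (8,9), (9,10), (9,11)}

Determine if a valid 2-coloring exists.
The clique on vertices [6, 9, 11] has size 3 > 2, so it alone needs 3 colors.

No, G is not 2-colorable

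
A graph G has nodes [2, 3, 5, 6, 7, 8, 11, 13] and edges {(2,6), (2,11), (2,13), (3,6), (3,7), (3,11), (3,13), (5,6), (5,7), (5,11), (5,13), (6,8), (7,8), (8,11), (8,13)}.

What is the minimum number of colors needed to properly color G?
χ(G) = 2

Clique number ω(G) = 2 (lower bound: χ ≥ ω).
The graph is bipartite (no odd cycle), so 2 colors suffice: χ(G) = 2.
A valid 2-coloring: color 1: [2, 3, 5, 8]; color 2: [6, 7, 11, 13].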